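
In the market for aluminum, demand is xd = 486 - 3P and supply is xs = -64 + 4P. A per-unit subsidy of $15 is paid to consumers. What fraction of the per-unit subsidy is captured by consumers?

Consumer share = 4/7

Pre-subsidy: 486 - 3P = -64 + 4P gives P* = 550/7, x* = 1752/7.
With the rebate, buyers effectively pay Pb = Ps − 15, where Ps is the price sellers receive.
Demand in terms of Ps becomes xd = 486 − 3(Ps − 15) = 531 - 3Ps. Setting this equal to supply: 531 - 3Ps = -64 + 4Ps, so Ps = 85.
Buyers pay Pb = 85 − 15 = 70; x' = -64 + 4·85 = 276.
Buyers' price falls by P* − Pb = 550/7 − 70 = 60/7; sellers' price rises by Ps − P* = 85 − 550/7 = 45/7.
So consumers capture (60/7)/15 = 4/7 of each unit of subsidy.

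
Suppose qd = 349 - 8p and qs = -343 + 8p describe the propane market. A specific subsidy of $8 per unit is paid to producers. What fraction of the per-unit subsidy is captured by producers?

Pre-subsidy: 349 - 8p = -343 + 8p gives p* = 43.25, q* = 3.
With the subsidy, sellers receive ps = pb + 8 for each unit, where pb is the price buyers pay.
Supply in terms of pb becomes qs = -343 + 8(pb + 8) = -279 + 8pb. Setting this equal to demand: 349 - 8pb = -279 + 8pb, so pb = 39.25.
Sellers receive ps = 39.25 + 8 = 47.25; q' = 349 − 8·39.25 = 35.
Buyers' price falls by p* − pb = 43.25 − 39.25 = 4; sellers' price rises by ps − p* = 47.25 − 43.25 = 4.
So producers capture 4/8 = 0.5 of each unit of subsidy.

Producer share = 0.5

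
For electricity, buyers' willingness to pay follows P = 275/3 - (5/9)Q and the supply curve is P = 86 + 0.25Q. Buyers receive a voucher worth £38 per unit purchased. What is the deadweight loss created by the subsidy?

Deadweight loss = 25992/29

Pre-subsidy: 275/3 - (5/9)Q = 86 + 0.25Q gives Q* = 204/29 and P* = 2545/29.
With the rebate, buyers effectively pay Pb = Ps − 38, where Ps is the price sellers receive.
On the curves, Pb = 275/3 - (5/9)Q and Ps = 86 + 0.25Q; the wedge Ps − Pb = 38 gives 86 + 0.25Q − (275/3 - (5/9)Q) = 38, so Q' = 1572/29.
Then Pb = 275/3 − (5/9)·(1572/29) = 1785/29 and Ps = 86 + 0.25·(1572/29) = 2887/29.
The subsidy expands output by 1572/29 − 204/29 = 1368/29 past the efficient level; on those units the gap between marginal cost and willingness to pay runs from 0 up to 38.
DWL = ½ × 38 × 1368/29 = 25992/29.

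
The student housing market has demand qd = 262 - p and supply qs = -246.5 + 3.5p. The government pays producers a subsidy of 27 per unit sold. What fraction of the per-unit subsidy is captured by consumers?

Pre-subsidy: 262 - p = -246.5 + 3.5p gives p* = 113, q* = 149.
With the subsidy, sellers receive ps = pb + 27 for each unit, where pb is the price buyers pay.
Supply in terms of pb becomes qs = -246.5 + 3.5(pb + 27) = -152 + 3.5pb. Setting this equal to demand: 262 - pb = -152 + 3.5pb, so pb = 92.
Sellers receive ps = 92 + 27 = 119; q' = 262 − 1·92 = 170.
Buyers' price falls by p* − pb = 113 − 92 = 21; sellers' price rises by ps − p* = 119 − 113 = 6.
So consumers capture 21/27 = 7/9 of each unit of subsidy.

Consumer share = 7/9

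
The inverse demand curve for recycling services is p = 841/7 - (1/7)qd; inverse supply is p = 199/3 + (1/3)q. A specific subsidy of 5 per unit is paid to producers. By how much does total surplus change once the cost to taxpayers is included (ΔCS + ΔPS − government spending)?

Net change in total surplus = -26.25

Pre-subsidy: 841/7 - (1/7)q = 199/3 + (1/3)q gives q* = 113 and p* = 104.
With the subsidy, sellers receive ps = pb + 5 for each unit, where pb is the price buyers pay.
On the curves, pb = 841/7 - (1/7)q and ps = 199/3 + (1/3)q; the wedge ps − pb = 5 gives 199/3 + (1/3)q − (841/7 - (1/7)q) = 5, so q' = 123.5.
Then pb = 841/7 − (1/7)·123.5 = 102.5 and ps = 199/3 + (1/3)·123.5 = 107.5.
ΔCS = ½(113 + 123.5)(104 − 102.5) = 177.375; ΔPS = ½(113 + 123.5)(107.5 − 104) = 413.875.
Government spending = 5 × 123.5 = 617.5.
Net change = 177.375 + 413.875 − 617.5 = -26.25. The loss equals the DWL triangle ½·5·10.5.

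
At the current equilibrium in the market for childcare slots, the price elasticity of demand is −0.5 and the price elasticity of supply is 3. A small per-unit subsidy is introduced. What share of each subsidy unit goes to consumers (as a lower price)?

For a small subsidy around the equilibrium, the benefit split depends on the relative slopes, which at a point are proportional to the elasticities.
Buyer share = εs/(εs + |εd|) = 3/(3 + 0.5) = 6/7; seller share = |εd|/(εs + |εd|) = 1/7.

Consumer share = 6/7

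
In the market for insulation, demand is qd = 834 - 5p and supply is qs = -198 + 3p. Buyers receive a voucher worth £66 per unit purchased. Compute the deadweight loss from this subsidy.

Deadweight loss = £4083.75

Pre-subsidy: 834 - 5p = -198 + 3p gives p* = 129, q* = 189.
With the rebate, buyers effectively pay pb = ps − 66, where ps is the price sellers receive.
Demand in terms of ps becomes qd = 834 − 5(ps − 66) = 1164 - 5ps. Setting this equal to supply: 1164 - 5ps = -198 + 3ps, so ps = 170.25.
Buyers pay pb = 170.25 − 66 = 104.25; q' = -198 + 3·170.25 = 312.75.
The subsidy expands output by 312.75 − 189 = 123.75 past the efficient level; on those units the gap between marginal cost and willingness to pay runs from 0 up to 66.
DWL = ½ × 66 × 123.75 = 4083.75.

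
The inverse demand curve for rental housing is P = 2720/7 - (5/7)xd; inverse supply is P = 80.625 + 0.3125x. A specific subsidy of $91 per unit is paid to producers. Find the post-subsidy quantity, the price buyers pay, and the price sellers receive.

Pre-subsidy: 2720/7 - (5/7)x = 80.625 + 0.3125x gives x* = 6898/23 and P* = 4010/23.
With the subsidy, sellers receive Ps = Pb + 91 for each unit, where Pb is the price buyers pay.
On the curves, Pb = 2720/7 - (5/7)x and Ps = 80.625 + 0.3125x; the wedge Ps − Pb = 91 gives 80.625 + 0.3125x − (2720/7 - (5/7)x) = 91, so x' = 44682/115.
Then Pb = 2720/7 − (5/7)·(44682/115) = 2554/23 and Ps = 80.625 + 0.3125·(44682/115) = 4647/23.

x' = 44682/115; buyers pay 2554/23; sellers receive 4647/23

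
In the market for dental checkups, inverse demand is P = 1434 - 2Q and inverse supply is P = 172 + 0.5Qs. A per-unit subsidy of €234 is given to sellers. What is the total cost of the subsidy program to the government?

Government cost = €140025.6

Pre-subsidy: 1434 - 2Q = 172 + 0.5Q gives Q* = 504.8 and P* = 424.4.
With the subsidy, sellers receive Ps = Pb + 234 for each unit, where Pb is the price buyers pay.
On the curves, Pb = 1434 - 2Q and Ps = 172 + 0.5Q; the wedge Ps − Pb = 234 gives 172 + 0.5Q − (1434 - 2Q) = 234, so Q' = 598.4.
Then Pb = 1434 − 2·598.4 = 237.2 and Ps = 172 + 0.5·598.4 = 471.2.
Government outlay = subsidy × quantity = 234 × 598.4 = 140025.6.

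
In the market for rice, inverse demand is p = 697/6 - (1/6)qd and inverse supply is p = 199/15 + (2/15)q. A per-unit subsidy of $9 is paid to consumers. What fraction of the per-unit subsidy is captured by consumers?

Pre-subsidy: 697/6 - (1/6)q = 199/15 + (2/15)q gives q* = 343 and p* = 59.
With the rebate, buyers effectively pay pb = ps − 9, where ps is the price sellers receive.
On the curves, pb = 697/6 - (1/6)q and ps = 199/15 + (2/15)q; the wedge ps − pb = 9 gives 199/15 + (2/15)q − (697/6 - (1/6)q) = 9, so q' = 373.
Then pb = 697/6 − (1/6)·373 = 54 and ps = 199/15 + (2/15)·373 = 63.
Buyers' price falls by p* − pb = 59 − 54 = 5; sellers' price rises by ps − p* = 63 − 59 = 4.
So consumers capture 5/9 = 5/9 of each unit of subsidy.

Consumer share = 5/9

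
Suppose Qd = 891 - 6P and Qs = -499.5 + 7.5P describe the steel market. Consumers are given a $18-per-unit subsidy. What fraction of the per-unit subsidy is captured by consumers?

Consumer share = 5/9

Pre-subsidy: 891 - 6P = -499.5 + 7.5P gives P* = 103, Q* = 273.
With the rebate, buyers effectively pay Pb = Ps − 18, where Ps is the price sellers receive.
Demand in terms of Ps becomes Qd = 891 − 6(Ps − 18) = 999 - 6Ps. Setting this equal to supply: 999 - 6Ps = -499.5 + 7.5Ps, so Ps = 111.
Buyers pay Pb = 111 − 18 = 93; Q' = -499.5 + 7.5·111 = 333.
Buyers' price falls by P* − Pb = 103 − 93 = 10; sellers' price rises by Ps − P* = 111 − 103 = 8.
So consumers capture 10/18 = 5/9 of each unit of subsidy.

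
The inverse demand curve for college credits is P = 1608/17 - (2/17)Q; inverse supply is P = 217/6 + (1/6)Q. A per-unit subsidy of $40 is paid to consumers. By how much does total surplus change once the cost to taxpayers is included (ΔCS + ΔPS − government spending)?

Net change in total surplus = -81600/29

Pre-subsidy: 1608/17 - (2/17)Q = 217/6 + (1/6)Q gives Q* = 5959/29 and P* = 2042/29.
With the rebate, buyers effectively pay Pb = Ps − 40, where Ps is the price sellers receive.
On the curves, Pb = 1608/17 - (2/17)Q and Ps = 217/6 + (1/6)Q; the wedge Ps − Pb = 40 gives 217/6 + (1/6)Q − (1608/17 - (2/17)Q) = 40, so Q' = 10039/29.
Then Pb = 1608/17 − (2/17)·(10039/29) = 1562/29 and Ps = 217/6 + (1/6)·(10039/29) = 2722/29.
ΔCS = ½(5959/29 + 10039/29)(2042/29 − 1562/29) = 3839520/841; ΔPS = ½(5959/29 + 10039/29)(2722/29 − 2042/29) = 5439320/841.
Government spending = 40 × 10039/29 = 401560/29.
Net change = 3839520/841 + 5439320/841 − 401560/29 = -81600/29. The loss equals the DWL triangle ½·40·4080/29.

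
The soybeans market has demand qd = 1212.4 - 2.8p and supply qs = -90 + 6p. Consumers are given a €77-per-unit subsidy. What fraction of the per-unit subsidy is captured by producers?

Pre-subsidy: 1212.4 - 2.8p = -90 + 6p gives p* = 148, q* = 798.
With the rebate, buyers effectively pay pb = ps − 77, where ps is the price sellers receive.
Demand in terms of ps becomes qd = 1212.4 − 2.8(ps − 77) = 1428 - 2.8ps. Setting this equal to supply: 1428 - 2.8ps = -90 + 6ps, so ps = 172.5.
Buyers pay pb = 172.5 − 77 = 95.5; q' = -90 + 6·172.5 = 945.
Buyers' price falls by p* − pb = 148 − 95.5 = 52.5; sellers' price rises by ps − p* = 172.5 − 148 = 24.5.
So producers capture 24.5/77 = 7/22 of each unit of subsidy.

Producer share = 7/22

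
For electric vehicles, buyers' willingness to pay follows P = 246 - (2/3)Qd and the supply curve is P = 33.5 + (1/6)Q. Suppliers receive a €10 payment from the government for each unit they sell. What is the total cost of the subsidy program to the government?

Pre-subsidy: 246 - (2/3)Q = 33.5 + (1/6)Q gives Q* = 255 and P* = 76.
With the subsidy, sellers receive Ps = Pb + 10 for each unit, where Pb is the price buyers pay.
On the curves, Pb = 246 - (2/3)Q and Ps = 33.5 + (1/6)Q; the wedge Ps − Pb = 10 gives 33.5 + (1/6)Q − (246 - (2/3)Q) = 10, so Q' = 267.
Then Pb = 246 − (2/3)·267 = 68 and Ps = 33.5 + (1/6)·267 = 78.
Government outlay = subsidy × quantity = 10 × 267 = 2670.

Government cost = €2670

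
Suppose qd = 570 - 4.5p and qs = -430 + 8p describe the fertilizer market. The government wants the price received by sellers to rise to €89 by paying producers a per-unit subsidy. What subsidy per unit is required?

At a seller price of 89, quantity supplied is -430 + 8·89 = 282.
Buyers absorb 282 only when they pay pb with 570 − 4.5·pb = 282, i.e. pb = 64.
s = ps − pb = 89 − 64 = 25.

Required subsidy s = €25 per unit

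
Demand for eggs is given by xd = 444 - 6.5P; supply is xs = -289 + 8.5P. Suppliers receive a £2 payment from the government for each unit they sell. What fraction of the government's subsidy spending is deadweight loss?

Pre-subsidy: 444 - 6.5P = -289 + 8.5P gives P* = 733/15, x* = 3791/30.
With the subsidy, sellers receive Ps = Pb + 2 for each unit, where Pb is the price buyers pay.
Supply in terms of Pb becomes xs = -289 + 8.5(Pb + 2) = -272 + 8.5Pb. Setting this equal to demand: 444 - 6.5Pb = -272 + 8.5Pb, so Pb = 716/15.
Sellers receive Ps = 716/15 + 2 = 746/15; x' = 444 − 6.5·(716/15) = 2006/15.
ΔCS = ½(3791/30 + 2006/15)(733/15 − 716/15) = 147.39; ΔPS = ½(3791/30 + 2006/15)(746/15 − 733/15) = 112.71.
Government spending = 2 × 2006/15 = 4012/15.
DWL = ½ × 2 × (2006/15 − 3791/30) = 221/30; fraction = (221/30) / (4012/15) = 13/472.

DWL / government spending = 13/472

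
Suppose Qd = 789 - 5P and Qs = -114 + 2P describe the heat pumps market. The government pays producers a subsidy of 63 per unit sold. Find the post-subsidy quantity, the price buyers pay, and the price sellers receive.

Pre-subsidy: 789 - 5P = -114 + 2P gives P* = 129, Q* = 144.
With the subsidy, sellers receive Ps = Pb + 63 for each unit, where Pb is the price buyers pay.
Supply in terms of Pb becomes Qs = -114 + 2(Pb + 63) = 12 + 2Pb. Setting this equal to demand: 789 - 5Pb = 12 + 2Pb, so Pb = 111.
Sellers receive Ps = 111 + 63 = 174; Q' = 789 − 5·111 = 234.

Q' = 234; buyers pay 111; sellers receive 174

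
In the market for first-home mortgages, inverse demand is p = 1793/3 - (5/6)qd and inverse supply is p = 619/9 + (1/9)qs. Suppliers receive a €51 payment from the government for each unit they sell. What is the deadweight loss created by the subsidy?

Deadweight loss = €1377

Pre-subsidy: 1793/3 - (5/6)q = 619/9 + (1/9)q gives q* = 560 and p* = 131.
With the subsidy, sellers receive ps = pb + 51 for each unit, where pb is the price buyers pay.
On the curves, pb = 1793/3 - (5/6)q and ps = 619/9 + (1/9)q; the wedge ps − pb = 51 gives 619/9 + (1/9)q − (1793/3 - (5/6)q) = 51, so q' = 614.
Then pb = 1793/3 − (5/6)·614 = 86 and ps = 619/9 + (1/9)·614 = 137.
The subsidy expands output by 614 − 560 = 54 past the efficient level; on those units the gap between marginal cost and willingness to pay runs from 0 up to 51.
DWL = ½ × 51 × 54 = 1377.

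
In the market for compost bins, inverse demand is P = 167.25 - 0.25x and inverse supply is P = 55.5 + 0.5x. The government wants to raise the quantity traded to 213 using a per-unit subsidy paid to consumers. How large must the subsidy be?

At x = 213, from the demand curve buyers pay Pb = 167.25 − 0.25·213 = 114; from the supply curve sellers need Ps = 55.5 + 0.5·213 = 162.
The subsidy must fill the gap: s = Ps − Pb = 162 − 114 = 48.

Required subsidy s = 48 per unit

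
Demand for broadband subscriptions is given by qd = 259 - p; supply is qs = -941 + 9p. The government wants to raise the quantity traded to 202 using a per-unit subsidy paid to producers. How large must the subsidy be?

At q = 202, invert demand for the buyer price: pb = (259 − 202)/1 = 57; invert supply for the seller price: ps = (202 − (-941))/9 = 127.
The subsidy must fill the gap: s = ps − pb = 127 − 57 = 70.

Required subsidy s = 70 per unit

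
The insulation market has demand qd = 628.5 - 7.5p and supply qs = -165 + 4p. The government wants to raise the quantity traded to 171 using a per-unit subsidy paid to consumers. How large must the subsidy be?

Required subsidy s = 23 per unit

At q = 171, invert demand for the buyer price: pb = (628.5 − 171)/7.5 = 61; invert supply for the seller price: ps = (171 − (-165))/4 = 84.
The subsidy must fill the gap: s = ps − pb = 84 − 61 = 23.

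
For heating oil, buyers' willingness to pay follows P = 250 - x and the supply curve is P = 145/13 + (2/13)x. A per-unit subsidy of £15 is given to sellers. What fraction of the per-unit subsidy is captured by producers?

Producer share = 2/15

Pre-subsidy: 250 - x = 145/13 + (2/13)x gives x* = 207 and P* = 43.
With the subsidy, sellers receive Ps = Pb + 15 for each unit, where Pb is the price buyers pay.
On the curves, Pb = 250 - x and Ps = 145/13 + (2/13)x; the wedge Ps − Pb = 15 gives 145/13 + (2/13)x − (250 - x) = 15, so x' = 220.
Then Pb = 250 − 1·220 = 30 and Ps = 145/13 + (2/13)·220 = 45.
Buyers' price falls by P* − Pb = 43 − 30 = 13; sellers' price rises by Ps − P* = 45 − 43 = 2.
So producers capture 2/15 = 2/15 of each unit of subsidy.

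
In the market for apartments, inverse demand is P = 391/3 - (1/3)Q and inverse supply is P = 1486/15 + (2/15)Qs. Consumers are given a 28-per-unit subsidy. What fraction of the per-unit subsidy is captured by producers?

Producer share = 2/7

Pre-subsidy: 391/3 - (1/3)Q = 1486/15 + (2/15)Q gives Q* = 67 and P* = 108.
With the rebate, buyers effectively pay Pb = Ps − 28, where Ps is the price sellers receive.
On the curves, Pb = 391/3 - (1/3)Q and Ps = 1486/15 + (2/15)Q; the wedge Ps − Pb = 28 gives 1486/15 + (2/15)Q − (391/3 - (1/3)Q) = 28, so Q' = 127.
Then Pb = 391/3 − (1/3)·127 = 88 and Ps = 1486/15 + (2/15)·127 = 116.
Buyers' price falls by P* − Pb = 108 − 88 = 20; sellers' price rises by Ps − P* = 116 − 108 = 8.
So producers capture 8/28 = 2/7 of each unit of subsidy.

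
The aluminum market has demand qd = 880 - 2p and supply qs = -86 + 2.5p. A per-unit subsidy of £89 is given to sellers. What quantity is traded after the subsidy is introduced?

q' = 4946/9

Pre-subsidy: 880 - 2p = -86 + 2.5p gives p* = 644/3, q* = 1352/3.
With the subsidy, sellers receive ps = pb + 89 for each unit, where pb is the price buyers pay.
Supply in terms of pb becomes qs = -86 + 2.5(pb + 89) = 136.5 + 2.5pb. Setting this equal to demand: 880 - 2pb = 136.5 + 2.5pb, so pb = 1487/9.
Sellers receive ps = 1487/9 + 89 = 2288/9; q' = 880 − 2·(1487/9) = 4946/9.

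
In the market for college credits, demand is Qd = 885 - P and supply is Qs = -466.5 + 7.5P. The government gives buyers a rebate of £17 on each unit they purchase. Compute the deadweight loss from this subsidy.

Pre-subsidy: 885 - P = -466.5 + 7.5P gives P* = 159, Q* = 726.
With the rebate, buyers effectively pay Pb = Ps − 17, where Ps is the price sellers receive.
Demand in terms of Ps becomes Qd = 885 − 1(Ps − 17) = 902 - Ps. Setting this equal to supply: 902 - Ps = -466.5 + 7.5Ps, so Ps = 161.
Buyers pay Pb = 161 − 17 = 144; Q' = -466.5 + 7.5·161 = 741.
The subsidy expands output by 741 − 726 = 15 past the efficient level; on those units the gap between marginal cost and willingness to pay runs from 0 up to 17.
DWL = ½ × 17 × 15 = 127.5.

Deadweight loss = £127.5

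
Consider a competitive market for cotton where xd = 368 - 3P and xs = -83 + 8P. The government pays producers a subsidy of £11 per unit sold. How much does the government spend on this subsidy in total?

Pre-subsidy: 368 - 3P = -83 + 8P gives P* = 41, x* = 245.
With the subsidy, sellers receive Ps = Pb + 11 for each unit, where Pb is the price buyers pay.
Supply in terms of Pb becomes xs = -83 + 8(Pb + 11) = 5 + 8Pb. Setting this equal to demand: 368 - 3Pb = 5 + 8Pb, so Pb = 33.
Sellers receive Ps = 33 + 11 = 44; x' = 368 − 3·33 = 269.
Government outlay = subsidy × quantity = 11 × 269 = 2959.

Government cost = £2959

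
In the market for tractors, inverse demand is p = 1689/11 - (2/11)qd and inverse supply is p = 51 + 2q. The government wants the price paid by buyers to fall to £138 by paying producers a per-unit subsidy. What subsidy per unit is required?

Required subsidy s = £84 per unit

At a buyer price of 138, quantity demanded is 844.5 − 5.5·138 = 85.5.
Sellers supply 85.5 only when they receive ps = 51 + 2·85.5 = 222.
s = ps − pb = 222 − 138 = 84.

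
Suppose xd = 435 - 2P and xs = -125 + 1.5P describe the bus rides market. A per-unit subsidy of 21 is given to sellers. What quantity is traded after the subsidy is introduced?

x' = 133

Pre-subsidy: 435 - 2P = -125 + 1.5P gives P* = 160, x* = 115.
With the subsidy, sellers receive Ps = Pb + 21 for each unit, where Pb is the price buyers pay.
Supply in terms of Pb becomes xs = -125 + 1.5(Pb + 21) = -93.5 + 1.5Pb. Setting this equal to demand: 435 - 2Pb = -93.5 + 1.5Pb, so Pb = 151.
Sellers receive Ps = 151 + 21 = 172; x' = 435 − 2·151 = 133.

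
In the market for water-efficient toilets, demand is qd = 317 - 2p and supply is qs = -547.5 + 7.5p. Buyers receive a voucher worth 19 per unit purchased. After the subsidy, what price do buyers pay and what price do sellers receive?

Pre-subsidy: 317 - 2p = -547.5 + 7.5p gives p* = 91, q* = 135.
With the rebate, buyers effectively pay pb = ps − 19, where ps is the price sellers receive.
Demand in terms of ps becomes qd = 317 − 2(ps − 19) = 355 - 2ps. Setting this equal to supply: 355 - 2ps = -547.5 + 7.5ps, so ps = 95.
Buyers pay pb = 95 − 19 = 76; q' = -547.5 + 7.5·95 = 165.

Buyers pay 76; sellers receive 95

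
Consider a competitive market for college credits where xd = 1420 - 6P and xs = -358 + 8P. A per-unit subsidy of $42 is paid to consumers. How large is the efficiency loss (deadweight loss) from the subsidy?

Pre-subsidy: 1420 - 6P = -358 + 8P gives P* = 127, x* = 658.
With the rebate, buyers effectively pay Pb = Ps − 42, where Ps is the price sellers receive.
Demand in terms of Ps becomes xd = 1420 − 6(Ps − 42) = 1672 - 6Ps. Setting this equal to supply: 1672 - 6Ps = -358 + 8Ps, so Ps = 145.
Buyers pay Pb = 145 − 42 = 103; x' = -358 + 8·145 = 802.
The subsidy expands output by 802 − 658 = 144 past the efficient level; on those units the gap between marginal cost and willingness to pay runs from 0 up to 42.
DWL = ½ × 42 × 144 = 3024.

Deadweight loss = $3024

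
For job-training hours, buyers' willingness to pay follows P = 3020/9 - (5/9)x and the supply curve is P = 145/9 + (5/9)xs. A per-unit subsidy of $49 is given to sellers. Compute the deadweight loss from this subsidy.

Deadweight loss = $1080.45

Pre-subsidy: 3020/9 - (5/9)x = 145/9 + (5/9)x gives x* = 287.5 and P* = 1055/6.
With the subsidy, sellers receive Ps = Pb + 49 for each unit, where Pb is the price buyers pay.
On the curves, Pb = 3020/9 - (5/9)x and Ps = 145/9 + (5/9)x; the wedge Ps − Pb = 49 gives 145/9 + (5/9)x − (3020/9 - (5/9)x) = 49, so x' = 331.6.
Then Pb = 3020/9 − (5/9)·331.6 = 454/3 and Ps = 145/9 + (5/9)·331.6 = 601/3.
The subsidy expands output by 331.6 − 287.5 = 44.1 past the efficient level; on those units the gap between marginal cost and willingness to pay runs from 0 up to 49.
DWL = ½ × 49 × 44.1 = 1080.45.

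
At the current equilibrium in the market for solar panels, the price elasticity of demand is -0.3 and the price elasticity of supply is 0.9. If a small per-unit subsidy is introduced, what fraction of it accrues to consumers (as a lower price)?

For a small subsidy around the equilibrium, the benefit split depends on the relative slopes, which at a point are proportional to the elasticities.
Buyer share = εs/(εs + |εd|) = 0.9/(0.9 + 0.3) = 0.75; seller share = |εd|/(εs + |εd|) = 0.25.

Consumer share = 0.75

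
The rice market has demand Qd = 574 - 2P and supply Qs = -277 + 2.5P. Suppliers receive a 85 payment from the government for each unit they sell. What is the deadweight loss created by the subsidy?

Deadweight loss = 36125/9

Pre-subsidy: 574 - 2P = -277 + 2.5P gives P* = 1702/9, Q* = 1762/9.
With the subsidy, sellers receive Ps = Pb + 85 for each unit, where Pb is the price buyers pay.
Supply in terms of Pb becomes Qs = -277 + 2.5(Pb + 85) = -64.5 + 2.5Pb. Setting this equal to demand: 574 - 2Pb = -64.5 + 2.5Pb, so Pb = 1277/9.
Sellers receive Ps = 1277/9 + 85 = 2042/9; Q' = 574 − 2·(1277/9) = 2612/9.
The subsidy expands output by 2612/9 − 1762/9 = 850/9 past the efficient level; on those units the gap between marginal cost and willingness to pay runs from 0 up to 85.
DWL = ½ × 85 × 850/9 = 36125/9.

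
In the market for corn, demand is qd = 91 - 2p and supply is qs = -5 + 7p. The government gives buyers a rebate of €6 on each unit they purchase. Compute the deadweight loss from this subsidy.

Deadweight loss = €28

Pre-subsidy: 91 - 2p = -5 + 7p gives p* = 32/3, q* = 209/3.
With the rebate, buyers effectively pay pb = ps − 6, where ps is the price sellers receive.
Demand in terms of ps becomes qd = 91 − 2(ps − 6) = 103 - 2ps. Setting this equal to supply: 103 - 2ps = -5 + 7ps, so ps = 12.
Buyers pay pb = 12 − 6 = 6; q' = -5 + 7·12 = 79.
The subsidy expands output by 79 − 209/3 = 28/3 past the efficient level; on those units the gap between marginal cost and willingness to pay runs from 0 up to 6.
DWL = ½ × 6 × 28/3 = 28.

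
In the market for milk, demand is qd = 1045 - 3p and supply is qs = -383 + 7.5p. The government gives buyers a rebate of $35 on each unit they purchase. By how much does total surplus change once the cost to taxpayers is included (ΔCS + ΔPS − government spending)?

Pre-subsidy: 1045 - 3p = -383 + 7.5p gives p* = 136, q* = 637.
With the rebate, buyers effectively pay pb = ps − 35, where ps is the price sellers receive.
Demand in terms of ps becomes qd = 1045 − 3(ps − 35) = 1150 - 3ps. Setting this equal to supply: 1150 - 3ps = -383 + 7.5ps, so ps = 146.
Buyers pay pb = 146 − 35 = 111; q' = -383 + 7.5·146 = 712.
ΔCS = ½(637 + 712)(136 − 111) = 16862.5; ΔPS = ½(637 + 712)(146 − 136) = 6745.
Government spending = 35 × 712 = 24920.
Net change = 16862.5 + 6745 − 24920 = -1312.5. The loss equals the DWL triangle ½·35·75.

Net change in total surplus = -$1312.5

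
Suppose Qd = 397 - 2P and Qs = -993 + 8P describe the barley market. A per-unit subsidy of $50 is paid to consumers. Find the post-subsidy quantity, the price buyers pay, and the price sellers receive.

Pre-subsidy: 397 - 2P = -993 + 8P gives P* = 139, Q* = 119.
With the rebate, buyers effectively pay Pb = Ps − 50, where Ps is the price sellers receive.
Demand in terms of Ps becomes Qd = 397 − 2(Ps − 50) = 497 - 2Ps. Setting this equal to supply: 497 - 2Ps = -993 + 8Ps, so Ps = 149.
Buyers pay Pb = 149 − 50 = 99; Q' = -993 + 8·149 = 199.

Q' = 199; buyers pay $99; sellers receive $149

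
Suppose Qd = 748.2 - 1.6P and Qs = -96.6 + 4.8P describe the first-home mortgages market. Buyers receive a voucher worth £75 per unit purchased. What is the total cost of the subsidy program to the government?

Government cost = £47025

Pre-subsidy: 748.2 - 1.6P = -96.6 + 4.8P gives P* = 132, Q* = 537.
With the rebate, buyers effectively pay Pb = Ps − 75, where Ps is the price sellers receive.
Demand in terms of Ps becomes Qd = 748.2 − 1.6(Ps − 75) = 868.2 - 1.6Ps. Setting this equal to supply: 868.2 - 1.6Ps = -96.6 + 4.8Ps, so Ps = 150.75.
Buyers pay Pb = 150.75 − 75 = 75.75; Q' = -96.6 + 4.8·150.75 = 627.
Government outlay = subsidy × quantity = 75 × 627 = 47025.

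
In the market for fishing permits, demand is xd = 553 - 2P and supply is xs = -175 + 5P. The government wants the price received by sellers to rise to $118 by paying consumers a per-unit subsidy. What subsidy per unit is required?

Required subsidy s = $49 per unit

At a seller price of 118, quantity supplied is -175 + 5·118 = 415.
Buyers absorb 415 only when they pay Pb with 553 − 2·Pb = 415, i.e. Pb = 69.
s = Ps − Pb = 118 − 69 = 49.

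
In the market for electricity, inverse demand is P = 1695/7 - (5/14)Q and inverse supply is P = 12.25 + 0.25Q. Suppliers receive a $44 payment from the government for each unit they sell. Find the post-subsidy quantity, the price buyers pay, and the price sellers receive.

Pre-subsidy: 1695/7 - (5/14)Q = 12.25 + 0.25Q gives Q* = 6437/17 and P* = 3635/34.
With the subsidy, sellers receive Ps = Pb + 44 for each unit, where Pb is the price buyers pay.
On the curves, Pb = 1695/7 - (5/14)Q and Ps = 12.25 + 0.25Q; the wedge Ps − Pb = 44 gives 12.25 + 0.25Q − (1695/7 - (5/14)Q) = 44, so Q' = 7669/17.
Then Pb = 1695/7 − (5/14)·(7669/17) = 2755/34 and Ps = 12.25 + 0.25·(7669/17) = 4251/34.

Q' = 7669/17; buyers pay 2755/34; sellers receive 4251/34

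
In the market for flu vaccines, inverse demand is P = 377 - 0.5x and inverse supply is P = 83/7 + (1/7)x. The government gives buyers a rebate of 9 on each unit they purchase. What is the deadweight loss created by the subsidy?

Pre-subsidy: 377 - 0.5x = 83/7 + (1/7)x gives x* = 568 and P* = 93.
With the rebate, buyers effectively pay Pb = Ps − 9, where Ps is the price sellers receive.
On the curves, Pb = 377 - 0.5x and Ps = 83/7 + (1/7)x; the wedge Ps − Pb = 9 gives 83/7 + (1/7)x − (377 - 0.5x) = 9, so x' = 582.
Then Pb = 377 − 0.5·582 = 86 and Ps = 83/7 + (1/7)·582 = 95.
The subsidy expands output by 582 − 568 = 14 past the efficient level; on those units the gap between marginal cost and willingness to pay runs from 0 up to 9.
DWL = ½ × 9 × 14 = 63.

Deadweight loss = 63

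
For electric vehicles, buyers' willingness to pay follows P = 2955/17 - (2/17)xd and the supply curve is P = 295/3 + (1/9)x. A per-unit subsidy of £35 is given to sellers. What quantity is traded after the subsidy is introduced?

x' = 483

Pre-subsidy: 2955/17 - (2/17)x = 295/3 + (1/9)x gives x* = 330 and P* = 135.
With the subsidy, sellers receive Ps = Pb + 35 for each unit, where Pb is the price buyers pay.
On the curves, Pb = 2955/17 - (2/17)x and Ps = 295/3 + (1/9)x; the wedge Ps − Pb = 35 gives 295/3 + (1/9)x − (2955/17 - (2/17)x) = 35, so x' = 483.
Then Pb = 2955/17 − (2/17)·483 = 117 and Ps = 295/3 + (1/9)·483 = 152.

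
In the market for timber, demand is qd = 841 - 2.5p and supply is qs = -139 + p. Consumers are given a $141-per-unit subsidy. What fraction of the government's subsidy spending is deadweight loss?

Pre-subsidy: 841 - 2.5p = -139 + p gives p* = 280, q* = 141.
With the rebate, buyers effectively pay pb = ps − 141, where ps is the price sellers receive.
Demand in terms of ps becomes qd = 841 − 2.5(ps − 141) = 1193.5 - 2.5ps. Setting this equal to supply: 1193.5 - 2.5ps = -139 + ps, so ps = 2665/7.
Buyers pay pb = 2665/7 − 141 = 1678/7; q' = -139 + 1·(2665/7) = 1692/7.
ΔCS = ½(141 + 1692/7)(280 − 1678/7) = 377739/49; ΔPS = ½(141 + 1692/7)(2665/7 − 280) = 1888695/98.
Government spending = 141 × 1692/7 = 238572/7.
DWL = ½ × 141 × (1692/7 − 141) = 99405/14; fraction = (99405/14) / (238572/7) = 5/24.

DWL / government spending = 5/24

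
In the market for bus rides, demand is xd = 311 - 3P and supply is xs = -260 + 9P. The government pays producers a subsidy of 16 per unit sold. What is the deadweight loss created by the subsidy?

Deadweight loss = 288

Pre-subsidy: 311 - 3P = -260 + 9P gives P* = 571/12, x* = 168.25.
With the subsidy, sellers receive Ps = Pb + 16 for each unit, where Pb is the price buyers pay.
Supply in terms of Pb becomes xs = -260 + 9(Pb + 16) = -116 + 9Pb. Setting this equal to demand: 311 - 3Pb = -116 + 9Pb, so Pb = 427/12.
Sellers receive Ps = 427/12 + 16 = 619/12; x' = 311 − 3·(427/12) = 204.25.
The subsidy expands output by 204.25 − 168.25 = 36 past the efficient level; on those units the gap between marginal cost and willingness to pay runs from 0 up to 16.
DWL = ½ × 16 × 36 = 288.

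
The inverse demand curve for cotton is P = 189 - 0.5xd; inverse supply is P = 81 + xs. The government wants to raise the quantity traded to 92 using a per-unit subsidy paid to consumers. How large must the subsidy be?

Required subsidy s = 30 per unit

At x = 92, from the demand curve buyers pay Pb = 189 − 0.5·92 = 143; from the supply curve sellers need Ps = 81 + 1·92 = 173.
The subsidy must fill the gap: s = Ps − Pb = 173 − 143 = 30.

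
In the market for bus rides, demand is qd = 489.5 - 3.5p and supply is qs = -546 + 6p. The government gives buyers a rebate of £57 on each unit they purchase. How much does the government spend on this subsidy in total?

Pre-subsidy: 489.5 - 3.5p = -546 + 6p gives p* = 109, q* = 108.
With the rebate, buyers effectively pay pb = ps − 57, where ps is the price sellers receive.
Demand in terms of ps becomes qd = 489.5 − 3.5(ps − 57) = 689 - 3.5ps. Setting this equal to supply: 689 - 3.5ps = -546 + 6ps, so ps = 130.
Buyers pay pb = 130 − 57 = 73; q' = -546 + 6·130 = 234.
Government outlay = subsidy × quantity = 57 × 234 = 13338.

Government cost = £13338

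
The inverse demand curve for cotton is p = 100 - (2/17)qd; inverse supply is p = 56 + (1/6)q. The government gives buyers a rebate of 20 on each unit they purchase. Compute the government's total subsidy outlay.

Pre-subsidy: 100 - (2/17)q = 56 + (1/6)q gives q* = 4488/29 and p* = 2372/29.
With the rebate, buyers effectively pay pb = ps − 20, where ps is the price sellers receive.
On the curves, pb = 100 - (2/17)q and ps = 56 + (1/6)q; the wedge ps − pb = 20 gives 56 + (1/6)q − (100 - (2/17)q) = 20, so q' = 6528/29.
Then pb = 100 − (2/17)·(6528/29) = 2132/29 and ps = 56 + (1/6)·(6528/29) = 2712/29.
Government outlay = subsidy × quantity = 20 × 6528/29 = 130560/29.

Government cost = 130560/29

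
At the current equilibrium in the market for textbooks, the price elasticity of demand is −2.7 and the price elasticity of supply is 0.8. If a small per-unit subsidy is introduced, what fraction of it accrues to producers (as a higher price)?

For a small subsidy around the equilibrium, the benefit split depends on the relative slopes, which at a point are proportional to the elasticities.
Buyer share = εs/(εs + |εd|) = 0.8/(0.8 + 2.7) = 8/35; seller share = |εd|/(εs + |εd|) = 27/35.
So producers capture 27/35 of the subsidy.

Producer share = 27/35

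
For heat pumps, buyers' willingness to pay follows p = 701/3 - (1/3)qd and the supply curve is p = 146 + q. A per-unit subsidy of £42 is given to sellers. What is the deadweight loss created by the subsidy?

Deadweight loss = £661.5

Pre-subsidy: 701/3 - (1/3)q = 146 + q gives q* = 65.75 and p* = 211.75.
With the subsidy, sellers receive ps = pb + 42 for each unit, where pb is the price buyers pay.
On the curves, pb = 701/3 - (1/3)q and ps = 146 + q; the wedge ps − pb = 42 gives 146 + q − (701/3 - (1/3)q) = 42, so q' = 97.25.
Then pb = 701/3 − (1/3)·97.25 = 201.25 and ps = 146 + 1·97.25 = 243.25.
The subsidy expands output by 97.25 − 65.75 = 31.5 past the efficient level; on those units the gap between marginal cost and willingness to pay runs from 0 up to 42.
DWL = ½ × 42 × 31.5 = 661.5.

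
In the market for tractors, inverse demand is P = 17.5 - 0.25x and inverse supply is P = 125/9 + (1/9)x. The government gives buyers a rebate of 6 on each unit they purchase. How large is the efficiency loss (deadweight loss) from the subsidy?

Pre-subsidy: 17.5 - 0.25x = 125/9 + (1/9)x gives x* = 10 and P* = 15.
With the rebate, buyers effectively pay Pb = Ps − 6, where Ps is the price sellers receive.
On the curves, Pb = 17.5 - 0.25x and Ps = 125/9 + (1/9)x; the wedge Ps − Pb = 6 gives 125/9 + (1/9)x − (17.5 - 0.25x) = 6, so x' = 346/13.
Then Pb = 17.5 − 0.25·(346/13) = 141/13 and Ps = 125/9 + (1/9)·(346/13) = 219/13.
The subsidy expands output by 346/13 − 10 = 216/13 past the efficient level; on those units the gap between marginal cost and willingness to pay runs from 0 up to 6.
DWL = ½ × 6 × 216/13 = 648/13.

Deadweight loss = 648/13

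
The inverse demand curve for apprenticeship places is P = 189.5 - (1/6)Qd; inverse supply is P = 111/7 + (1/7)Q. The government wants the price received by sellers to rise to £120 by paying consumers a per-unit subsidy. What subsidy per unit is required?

At a seller price of 120, quantity supplied is -111 + 7·120 = 729.
Buyers absorb 729 only when they pay Pb = 189.5 − (1/6)·729 = 68.
s = Ps − Pb = 120 − 68 = 52.

Required subsidy s = £52 per unit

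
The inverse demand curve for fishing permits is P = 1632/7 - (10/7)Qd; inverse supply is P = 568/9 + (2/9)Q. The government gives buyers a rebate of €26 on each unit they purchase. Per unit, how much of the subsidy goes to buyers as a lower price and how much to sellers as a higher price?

Buyers gain €22.5 per unit; sellers gain €3.5 per unit

Pre-subsidy: 1632/7 - (10/7)Q = 568/9 + (2/9)Q gives Q* = 103 and P* = 86.
With the rebate, buyers effectively pay Pb = Ps − 26, where Ps is the price sellers receive.
On the curves, Pb = 1632/7 - (10/7)Q and Ps = 568/9 + (2/9)Q; the wedge Ps − Pb = 26 gives 568/9 + (2/9)Q − (1632/7 - (10/7)Q) = 26, so Q' = 118.75.
Then Pb = 1632/7 − (10/7)·118.75 = 63.5 and Ps = 568/9 + (2/9)·118.75 = 89.5.
Buyers' price falls by P* − Pb = 86 − 63.5 = 22.5; sellers' price rises by Ps − P* = 89.5 − 86 = 3.5.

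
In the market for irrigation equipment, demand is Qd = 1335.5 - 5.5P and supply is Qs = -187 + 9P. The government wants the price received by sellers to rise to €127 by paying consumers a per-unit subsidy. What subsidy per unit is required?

At a seller price of 127, quantity supplied is -187 + 9·127 = 956.
Buyers absorb 956 only when they pay Pb with 1335.5 − 5.5·Pb = 956, i.e. Pb = 69.
s = Ps − Pb = 127 − 69 = 58.

Required subsidy s = €58 per unit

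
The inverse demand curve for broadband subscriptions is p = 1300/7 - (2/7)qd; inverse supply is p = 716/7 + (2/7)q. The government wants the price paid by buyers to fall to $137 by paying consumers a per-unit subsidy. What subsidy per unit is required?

Required subsidy s = $14 per unit

At a buyer price of 137, quantity demanded is 650 − 3.5·137 = 170.5.
Sellers supply 170.5 only when they receive ps = 716/7 + (2/7)·170.5 = 151.
s = ps − pb = 151 − 137 = 14.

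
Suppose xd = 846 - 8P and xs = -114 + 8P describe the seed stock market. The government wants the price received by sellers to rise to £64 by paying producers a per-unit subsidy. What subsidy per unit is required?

At a seller price of 64, quantity supplied is -114 + 8·64 = 398.
Buyers absorb 398 only when they pay Pb with 846 − 8·Pb = 398, i.e. Pb = 56.
s = Ps − Pb = 64 − 56 = 8.

Required subsidy s = £8 per unit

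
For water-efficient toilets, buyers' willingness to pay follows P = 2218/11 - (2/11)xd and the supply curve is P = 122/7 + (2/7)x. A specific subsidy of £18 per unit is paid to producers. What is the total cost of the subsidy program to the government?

Government cost = £7785

Pre-subsidy: 2218/11 - (2/11)x = 122/7 + (2/7)x gives x* = 394 and P* = 130.
With the subsidy, sellers receive Ps = Pb + 18 for each unit, where Pb is the price buyers pay.
On the curves, Pb = 2218/11 - (2/11)x and Ps = 122/7 + (2/7)x; the wedge Ps − Pb = 18 gives 122/7 + (2/7)x − (2218/11 - (2/11)x) = 18, so x' = 432.5.
Then Pb = 2218/11 − (2/11)·432.5 = 123 and Ps = 122/7 + (2/7)·432.5 = 141.
Government outlay = subsidy × quantity = 18 × 432.5 = 7785.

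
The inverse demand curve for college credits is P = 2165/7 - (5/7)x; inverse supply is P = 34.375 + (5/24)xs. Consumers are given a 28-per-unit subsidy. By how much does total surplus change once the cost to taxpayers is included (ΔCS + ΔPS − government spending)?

Pre-subsidy: 2165/7 - (5/7)x = 34.375 + (5/24)x gives x* = 9237/31 and P* = 2990/31.
With the rebate, buyers effectively pay Pb = Ps − 28, where Ps is the price sellers receive.
On the curves, Pb = 2165/7 - (5/7)x and Ps = 34.375 + (5/24)x; the wedge Ps − Pb = 28 gives 34.375 + (5/24)x − (2165/7 - (5/7)x) = 28, so x' = 50889/155.
Then Pb = 2165/7 − (5/7)·(50889/155) = 2318/31 and Ps = 34.375 + (5/24)·(50889/155) = 3186/31.
ΔCS = ½(9237/31 + 50889/155)(2990/31 − 2318/31) = 32616864/4805; ΔPS = ½(9237/31 + 50889/155)(3186/31 − 2990/31) = 9513252/4805.
Government spending = 28 × 50889/155 = 1424892/155.
Net change = 32616864/4805 + 9513252/4805 − 1424892/155 = -65856/155. The loss equals the DWL triangle ½·28·4704/155.

Net change in total surplus = -65856/155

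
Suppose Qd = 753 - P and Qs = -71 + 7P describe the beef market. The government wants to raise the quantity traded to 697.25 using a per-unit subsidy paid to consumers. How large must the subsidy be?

At Q = 697.25, invert demand for the buyer price: Pb = (753 − 697.25)/1 = 55.75; invert supply for the seller price: Ps = (697.25 − (-71))/7 = 109.75.
The subsidy must fill the gap: s = Ps − Pb = 109.75 − 55.75 = 54.

Required subsidy s = 54 per unit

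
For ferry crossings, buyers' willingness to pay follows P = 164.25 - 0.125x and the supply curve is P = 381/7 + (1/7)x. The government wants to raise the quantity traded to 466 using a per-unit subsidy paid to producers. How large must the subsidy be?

Required subsidy s = 15 per unit

At x = 466, from the demand curve buyers pay Pb = 164.25 − 0.125·466 = 106; from the supply curve sellers need Ps = 381/7 + (1/7)·466 = 121.
The subsidy must fill the gap: s = Ps − Pb = 121 − 106 = 15.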